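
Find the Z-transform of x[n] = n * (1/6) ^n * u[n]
Using the property Z{n*a^n*u[n]}=az/(z-a)^2
With a=1/6: X(z)=(1/6)z/(z - 1/6)^2, |z| > 1/6

Answer: (1/6)z/(z - 1/6)^2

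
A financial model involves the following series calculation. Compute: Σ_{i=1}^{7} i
Using formula: Σ i^1 = n(n+1)/2 = 7·8/2 = 28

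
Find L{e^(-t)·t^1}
First shifting: L{e^(at)f(t)} = F(s-a)
L{t^1} = 1/s^2
Shift s → s+1: 1/(s+1)^2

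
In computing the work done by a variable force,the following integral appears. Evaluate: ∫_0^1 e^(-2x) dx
Antiderivative: (1/(-2))e^(-2x)
Evaluate: (1/(-2))(e^-2 - 1)

Answer: (e^-2 - 1)/(-2)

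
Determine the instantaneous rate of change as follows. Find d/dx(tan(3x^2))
Chain rule: d/dx[tan(u)]=sec²(u)·u' where u=3x^2
u'=6x

Answer: 6x·sec²(3x^2)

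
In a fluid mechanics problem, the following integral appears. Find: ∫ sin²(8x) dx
Using identity sin²(u) = (1 - cos(2u))/2:
∫ (1 - cos(16x))/2 dx = x/2 - sin(16x)/32 + C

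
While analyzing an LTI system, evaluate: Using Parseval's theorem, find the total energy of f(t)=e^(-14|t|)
Parseval's theorem: E = integral |f(t)|^2 dt = (1/2pi) integral |F(omega)|^2 domega
E = integral_{-inf}^{inf} e^(-28|t|) dt = 2*integral_0^inf e^(-28t) dt = 2/(2*14) = 1/14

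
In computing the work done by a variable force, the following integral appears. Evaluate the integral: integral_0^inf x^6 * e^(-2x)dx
This is a Gamma integral. Substitute u = 2x (du = 2 dx):
integral_0^inf x^6 * e^(-2x) dx = (1/2^7) integral_0^inf u^6 * e^(-u) du
= Gamma(7)/2^7 = 6!/2^7 = 720/128

Answer: 45/8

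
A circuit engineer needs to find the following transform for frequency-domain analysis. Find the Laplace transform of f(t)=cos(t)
L{cos(wt)} = s/(s²+w²)
L{cos(t)} = s/(s²+1)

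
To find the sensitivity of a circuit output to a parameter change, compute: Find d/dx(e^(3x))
Chain rule: d/dx[e^u]=e^u · u' where u=3x
u'=3

Answer: 3·e^(3x)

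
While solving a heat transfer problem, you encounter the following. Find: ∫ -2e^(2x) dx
Since d/dx[e^(2x)] = 2e^(2x), we get -1 e^(2x)+C

Answer: -e^(2x)+C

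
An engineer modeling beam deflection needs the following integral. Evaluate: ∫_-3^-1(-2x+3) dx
Step 1: Find antiderivative F(x) = -x^2+3x
Step 2: F(-1) - F(-3) = -4 - (-18) = 14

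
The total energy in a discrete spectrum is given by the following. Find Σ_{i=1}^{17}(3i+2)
= 3·Σ i + 2·17 = 3·153 + 34 = 493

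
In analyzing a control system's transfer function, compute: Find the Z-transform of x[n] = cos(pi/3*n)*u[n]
Z{cos(w0 * n) * u[n]} = z(z - cos(w0))/(z^2-2z * cos(w0)+1)
With w0 = pi/3: X(z) = z(z - cos(pi/3))/(z^2-2z * cos(pi/3)+1)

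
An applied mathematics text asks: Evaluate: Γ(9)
Γ(n) = (n-1)! for positive integers
Γ(9) = 8! = 40320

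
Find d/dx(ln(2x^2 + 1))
Chain rule: d/dx[ln(u)] = u'/u where u = 2x^2+1
u' = 4x

Answer: (4x)/(2x^2+1)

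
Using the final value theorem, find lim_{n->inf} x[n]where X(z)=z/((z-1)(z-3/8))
Final value theorem: lim x[n]=lim_{z->1} (z-1) * X(z)
(z-1) * X(z)=z/(z-3/8)
As z->1: 1/(1-3/8)=1/(5/8)=8/5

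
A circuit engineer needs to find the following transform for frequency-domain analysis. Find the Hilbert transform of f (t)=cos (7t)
The Hilbert transform shifts each frequency component by -pi/2.
H{cos(wt)} = sin(wt)
With w = 7: H{cos(7t)} = sin(7t)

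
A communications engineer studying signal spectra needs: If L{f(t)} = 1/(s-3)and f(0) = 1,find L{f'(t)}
L{f'(t)} = s·F(s) - f(0) = s/(s-3) - 1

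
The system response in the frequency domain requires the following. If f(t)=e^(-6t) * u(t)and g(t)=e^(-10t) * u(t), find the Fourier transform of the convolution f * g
By the convolution theorem: F{f*g}=F(omega)*G(omega)
F(omega)=1/(6 + j*omega), G(omega)=1/(10 + j*omega)
F{f*g}=1/((6 + j*omega)(10 + j*omega))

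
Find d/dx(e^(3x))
Chain rule: d/dx[e^u]=e^u · u' where u=3x
u'=3

Answer: 3·e^(3x)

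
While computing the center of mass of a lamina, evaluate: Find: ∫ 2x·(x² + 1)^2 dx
Let u = x²+1, du = 2x dx
∫ u^2 du = u^3/3+C

Answer: (x²+1)^3/3+C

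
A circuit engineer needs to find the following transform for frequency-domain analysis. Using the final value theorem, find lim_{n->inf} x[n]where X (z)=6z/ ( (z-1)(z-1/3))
Final value theorem: lim x[n] = lim_{z->1} (z-1)*X(z)
(z-1)*X(z) = 6z/(z-1/3)
As z->1: 6/(1 - 1/3) = 6/(2/3) = 9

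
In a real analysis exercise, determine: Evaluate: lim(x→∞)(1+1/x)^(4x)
Rewrite as [(1 + 1/x)^x]^4.
lim(1 + 1/x)^x = e^1, so limit = (e^1)^4 = e^4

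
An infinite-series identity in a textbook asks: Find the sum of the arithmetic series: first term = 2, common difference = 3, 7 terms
Last term: a_n = 2+(7-1)·3 = 20
Sum = n(a_1+a_n)/2 = 7(2+20)/2 = 77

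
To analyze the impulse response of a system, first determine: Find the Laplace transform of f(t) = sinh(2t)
L{sinh(at)} = a/(s²-a²)
L{sinh(2t)} = 2/(s²-4)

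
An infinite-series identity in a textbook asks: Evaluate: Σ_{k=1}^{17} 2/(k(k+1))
Partial fractions: 2/(k(k + 1)) = 2/k - 2/(k + 1)
Telescoping sum: 2(1 - 1/18) = 2·17/18

Answer: 17/9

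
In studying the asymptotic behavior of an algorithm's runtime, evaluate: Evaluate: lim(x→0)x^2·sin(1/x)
Squeeze theorem: -|x^2| ≤ x^2·sin(1/x) ≤ |x^2|
Since x^2 → 0 as x → 0, by squeeze theorem the limit is 0

Answer: 0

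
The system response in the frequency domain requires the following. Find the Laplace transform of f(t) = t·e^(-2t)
L{t·e^(at)} = 1/(s-a)²
L{t·e^(-2t)} = 1/(s+2)²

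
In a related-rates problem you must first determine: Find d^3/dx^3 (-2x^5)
Apply power rule 3 times:
d^1: -10x^4
d^2: -40x^3
d^3: -120x^2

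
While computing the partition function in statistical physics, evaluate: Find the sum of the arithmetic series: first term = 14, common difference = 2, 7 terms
Last term: a_n = 14+(7-1)·2 = 26
Sum = n(a_1+a_n)/2 = 7(14+26)/2 = 140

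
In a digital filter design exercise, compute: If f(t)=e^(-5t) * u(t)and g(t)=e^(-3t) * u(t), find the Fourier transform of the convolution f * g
By the convolution theorem: F{f*g} = F(omega)*G(omega)
F(omega) = 1/(5+j*omega), G(omega) = 1/(3+j*omega)
F{f*g} = 1/((5+j*omega)(3+j*omega))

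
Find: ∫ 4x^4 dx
Using power rule: ∫ 4x^4 dx=4/5 x^5 + C=(4/5)x^5 + C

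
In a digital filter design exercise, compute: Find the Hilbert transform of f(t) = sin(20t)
The Hilbert transform shifts each frequency component by -pi/2.
H{sin(wt)}=-cos(wt)
With w=20: H{sin(20t)}=-cos(20t)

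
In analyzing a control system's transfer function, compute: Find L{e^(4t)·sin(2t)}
First shifting: L{e^(at)f(t)} = F(s-a)
L{sin(2t)} = 2/(s²+4)
Shift: 2/((s-4)²+4)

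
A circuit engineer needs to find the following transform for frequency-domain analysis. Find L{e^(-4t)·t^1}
First shifting: L{e^(at)f(t)} = F(s-a)
L{t^1} = 1/s^2
Shift s → s + 4: 1/(s + 4)^2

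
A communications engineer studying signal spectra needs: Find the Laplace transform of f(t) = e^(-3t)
L{e^(at)}=1/(s-a)
L{e^(-3t)}=1/(s + 3)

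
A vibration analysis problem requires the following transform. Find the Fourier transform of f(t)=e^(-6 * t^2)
The Fourier transform of a Gaussian e^(-a*t^2) is sqrt(pi/a)*e^(-omega^2/(4a)).
With a=6: F(omega)=sqrt(pi/6)*e^(-omega^2/24)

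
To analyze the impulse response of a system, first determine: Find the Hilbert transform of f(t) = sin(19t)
The Hilbert transform shifts each frequency component by -pi/2.
H{sin(wt)}=-cos(wt)
With w=19: H{sin(19t)}=-cos(19t)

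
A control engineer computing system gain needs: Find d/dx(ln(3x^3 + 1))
Chain rule: d/dx[ln(u)] = u'/u where u = 3x^3 + 1
u' = 9x^2

Answer: (9x^2)/(3x^3 + 1)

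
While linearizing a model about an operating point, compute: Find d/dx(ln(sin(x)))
Chain rule: d/dx[ln(u)]=u'/u where u=sin(x)
u'=cos(x)

Answer: (cos(x))/(sin(x))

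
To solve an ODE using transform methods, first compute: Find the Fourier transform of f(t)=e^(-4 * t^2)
The Fourier transform of a Gaussian e^(-a * t^2) is sqrt(pi/a) * e^(-omega^2/(4a)).
With a = 4: F(omega) = sqrt(pi)/2 * e^(-omega^2/16)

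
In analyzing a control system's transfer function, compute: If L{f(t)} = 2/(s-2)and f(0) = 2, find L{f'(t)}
L{f'(t)}=s·F(s) - f(0)=2s/(s-2) - 2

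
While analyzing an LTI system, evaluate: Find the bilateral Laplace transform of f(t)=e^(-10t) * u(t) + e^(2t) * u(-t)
For e^(-10t) * u(t): L = 1/(s+10), Re(s) > -10
For e^(2t) * u(-t): L = -1/(s-2), Re(s) < 2
Combined: F(s) = 1/(s+10)-1/(s-2), -10 < Re(s) < 2

Answer: 1/(s+10)-1/(s-2), ROC: -10 < Re(s) < 2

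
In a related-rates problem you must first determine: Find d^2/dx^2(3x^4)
Apply power rule 2 times:
d^1: 12x^3
d^2: 36x^2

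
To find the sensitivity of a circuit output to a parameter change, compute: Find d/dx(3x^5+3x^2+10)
Power rule: d/dx(ax^n)=n·a·x^(n-1)
Term by term: 15·x^4 + 6·x

Answer: 15x^4 + 6x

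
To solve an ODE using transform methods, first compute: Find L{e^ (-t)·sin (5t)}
First shifting: L{e^(at)f(t)}=F(s-a)
L{sin(5t)}=5/(s² + 25)
Shift: 5/((s + 1)² + 25)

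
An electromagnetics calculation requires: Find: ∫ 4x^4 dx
Using power rule: ∫ 4x^4 dx=4/5 x^5+C=(4/5)x^5+C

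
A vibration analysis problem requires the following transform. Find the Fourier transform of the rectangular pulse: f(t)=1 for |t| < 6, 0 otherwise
F(omega)=integral from -6 to 6 of e^(-j * omega * t) dt
=2 * sin(6 * omega)/omega=12 * sinc(6 * omega/pi)

Answer: 2 * sin(6 * omega)/omega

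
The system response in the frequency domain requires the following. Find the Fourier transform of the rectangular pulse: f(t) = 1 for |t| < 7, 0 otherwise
F(omega) = integral from -7 to 7 of e^(-j*omega*t) dt
= 2*sin(7*omega)/omega = 14*sinc(7*omega/pi)

Answer: 2*sin(7*omega)/omega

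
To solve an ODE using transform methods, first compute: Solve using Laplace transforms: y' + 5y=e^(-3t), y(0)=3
Take L: sY - 3 + 5Y = 1/(s + 3)
Y(s + 5) = 1/(s + 3) + 3
Y = 1/((s + 3)(s + 5)) + 3/(s + 5)
Partial fractions: 1/((s + 3)(s + 5)) = (1/2)/(s + 3) - (1/2)/(s + 5)
So Y = (1/2)/(s + 3) + (5/2)/(s + 5)
Inverse Laplace transform (L^(-1){1/(s + 3)} = e^(-3t), L^(-1){1/(s + 5)} = e^(-5t)):

Answer: y(t) = (1/2)·e^(-3t) + (5/2)·e^(-5t)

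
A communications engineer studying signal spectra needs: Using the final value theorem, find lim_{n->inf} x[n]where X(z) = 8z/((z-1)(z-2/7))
Final value theorem: lim x[n] = lim_{z->1} (z-1)*X(z)
(z-1)*X(z) = 8z/(z-2/7)
As z->1: 8/(1-2/7) = 8/(5/7) = 56/5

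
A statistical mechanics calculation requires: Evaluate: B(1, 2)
B(x,y) = Γ(x)Γ(y)/Γ(x + y) = (x-1)!(y-1)!/(x + y-1)!
B(1,2) = 0!·1!/2! = 1/2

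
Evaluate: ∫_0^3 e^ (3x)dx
Antiderivative: (1/3)e^(3x)
Evaluate: (1/3)(e^9 - 1)

Answer: (e^9 - 1)/3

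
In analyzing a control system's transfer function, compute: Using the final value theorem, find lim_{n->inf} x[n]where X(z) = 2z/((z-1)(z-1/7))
Final value theorem: lim x[n]=lim_{z->1} (z-1)*X(z)
(z-1)*X(z)=2z/(z-1/7)
As z->1: 2/(1 - 1/7)=2/(6/7)=7/3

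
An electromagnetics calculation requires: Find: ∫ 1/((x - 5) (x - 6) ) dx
Partial fractions: 1/((x-5)(x-6)) = A/(x-5)+B/(x-6)
A = -1, B = 1
∫ [-1· 1/(x-5)+1· 1/(x-6)] dx
= (1)[ln|x-6| - ln|x-5|]+C

Answer: ln|(x-6)/(x-5)|+C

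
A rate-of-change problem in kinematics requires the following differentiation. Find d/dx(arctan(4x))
d/dx[arctan(u)] = u'/(1+u²), u = 4x, u' = 4

Answer: 4/(1+16x²)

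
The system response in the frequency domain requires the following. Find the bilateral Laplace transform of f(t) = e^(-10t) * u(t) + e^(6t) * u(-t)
For e^(-10t) * u(t): L = 1/(s + 10), Re(s) > -10
For e^(6t) * u(-t): L = -1/(s-6), Re(s) < 6
Combined: F(s) = 1/(s + 10) - 1/(s-6), -10 < Re(s) < 6

Answer: 1/(s + 10) - 1/(s-6), ROC: -10 < Re(s) < 6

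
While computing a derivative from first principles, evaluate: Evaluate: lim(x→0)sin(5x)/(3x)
L'Hôpital (0/0): lim 5cos(5x)/3=5/3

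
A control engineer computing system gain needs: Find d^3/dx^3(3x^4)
Apply power rule 3 times:
d^1: 12x^3
d^2: 36x^2
d^3: 72x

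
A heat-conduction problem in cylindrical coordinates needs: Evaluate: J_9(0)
J_n(0)=0 for all n > 0 (Bessel function of first kind)
J_9(0)=0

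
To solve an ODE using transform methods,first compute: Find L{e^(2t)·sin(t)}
First shifting: L{e^(at)f(t)}=F(s-a)
L{sin(t)}=1/(s²+1)
Shift: 1/((s-2)²+1)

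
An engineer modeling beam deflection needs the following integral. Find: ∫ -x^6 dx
Using power rule: ∫ -x^6 dx = -1/7 x^7 + C = (-1/7)x^7 + C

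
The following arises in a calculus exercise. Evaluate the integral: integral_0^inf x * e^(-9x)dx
This is a Gamma integral. Substitute u = 9x (du = 9 dx):
integral_0^inf x*e^(-9x) dx = (1/9^2) integral_0^inf u^1*e^(-u) du
= Gamma(2)/9^2 = 1!/9^2 = 1/81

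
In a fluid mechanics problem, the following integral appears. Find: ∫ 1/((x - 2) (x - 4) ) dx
Partial fractions: 1/((x-2)(x-4))=A/(x-2) + B/(x-4)
A=-1/2, B=1/2
∫ [-1/2· 1/(x-2) + 1/2· 1/(x-4)] dx
=(1/2)[ln|x-4| - ln|x-2|] + C

Answer: (1/2)·ln|(x-4)/(x-2)| + C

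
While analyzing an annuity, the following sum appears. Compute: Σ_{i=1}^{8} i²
Using formula: Σ i^2=n(n+1)(2n+1)/6=8·9·17/6=204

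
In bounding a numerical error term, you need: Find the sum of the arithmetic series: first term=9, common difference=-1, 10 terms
Last term: a_n = 9+(10-1)·-1 = 0
Sum = n(a_1+a_n)/2 = 10(9+0)/2 = 45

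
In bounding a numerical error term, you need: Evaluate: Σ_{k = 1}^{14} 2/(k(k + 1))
Partial fractions: 2/(k(k + 1))=2/k - 2/(k + 1)
Telescoping sum: 2(1 - 1/15)=2·14/15

Answer: 28/15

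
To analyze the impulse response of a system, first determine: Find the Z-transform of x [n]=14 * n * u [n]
Z{n*u[n]} = z/(z-1)^2
By linearity: Z{14*n*u[n]} = 14z/(z-1)^2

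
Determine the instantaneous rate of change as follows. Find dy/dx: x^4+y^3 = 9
Differentiate: 4x^3+3y^2·(dy/dx) = 0
dy/dx = -4x^3/(3y^2)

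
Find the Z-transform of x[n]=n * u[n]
Standard pair: Z{n * u[n]}=z/(z-1)^2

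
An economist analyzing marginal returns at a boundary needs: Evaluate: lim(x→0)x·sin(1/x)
Squeeze theorem: -|x| ≤ x·sin(1/x) ≤ |x|
Since x → 0 as x → 0, by squeeze theorem the limit is 0

Answer: 0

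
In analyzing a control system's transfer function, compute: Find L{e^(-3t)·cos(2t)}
First shifting: L{e^(at)f(t)}=F(s-a)
L{cos(2t)}=s/(s² + 4)
Shift: (s + 3)/((s + 3)² + 4)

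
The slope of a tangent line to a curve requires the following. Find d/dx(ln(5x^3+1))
Chain rule: d/dx[ln(u)] = u'/u where u = 5x^3 + 1
u' = 15x^2

Answer: (15x^2)/(5x^3 + 1)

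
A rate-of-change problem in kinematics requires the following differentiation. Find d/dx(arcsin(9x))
d/dx[arcsin(u)] = u'/√(1-u²), u = 9x, u' = 9

Answer: 9/√(1 - 81x²)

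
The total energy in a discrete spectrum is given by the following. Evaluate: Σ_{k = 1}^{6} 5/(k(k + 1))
Partial fractions: 5/(k(k + 1)) = 5/k - 5/(k + 1)
Telescoping sum: 5(1 - 1/7) = 5·6/7

Answer: 30/7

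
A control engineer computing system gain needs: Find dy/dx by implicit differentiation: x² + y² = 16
Differentiate both sides: 2x + 2y·(dy/dx)=0
Solve: dy/dx=-2x/(2y)=-x/y

Answer: dy/dx=-x/y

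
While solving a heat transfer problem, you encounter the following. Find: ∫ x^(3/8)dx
Power rule: ∫ x^(3/8) dx = x^(11/8)/(11/8) + C

Answer: (8/11)·x^(11/8) + C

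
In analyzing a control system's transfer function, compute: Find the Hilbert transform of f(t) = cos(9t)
The Hilbert transform shifts each frequency component by -pi/2.
H{cos(wt)}=sin(wt)
With w=9: H{cos(9t)}=sin(9t)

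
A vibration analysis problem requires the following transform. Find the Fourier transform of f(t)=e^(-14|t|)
Using the standard pair: F{e^(-a|t|)} = 2a/(a^2+omega^2)
With a = 14: F(omega) = 28/(196+omega^2)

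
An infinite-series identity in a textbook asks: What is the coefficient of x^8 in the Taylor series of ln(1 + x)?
ln(1 + x)=Σ (-1)^(n + 1) x^n/n
Coefficient of x^8=(-1)^9/8=-1/8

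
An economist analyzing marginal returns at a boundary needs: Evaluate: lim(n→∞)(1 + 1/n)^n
This is the definition of e^1: lim(1+1/n)^n = e^1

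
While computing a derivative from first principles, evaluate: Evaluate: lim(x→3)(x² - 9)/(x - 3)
Factor: (x² - 9)=(x-3)(x + 3)
Cancel (x-3): lim(x→3) (x + 3)=6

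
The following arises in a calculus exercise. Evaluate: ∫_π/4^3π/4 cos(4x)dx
Antiderivative: sin(4x)/4
Evaluate at bounds: [sin(4·3π/4)/4] - [sin(4·π/4)/4]
=((0) - (0))/4=0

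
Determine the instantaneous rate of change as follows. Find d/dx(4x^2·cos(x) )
Product rule: (fg)' = f'g + fg'
f = 4x^2, f' = 8x
g = cos(x), g' = -sin(x)

Answer: 8x·cos(x) - 4x^2·sin(x)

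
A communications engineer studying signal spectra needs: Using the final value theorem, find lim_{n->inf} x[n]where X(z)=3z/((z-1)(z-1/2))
Final value theorem: lim x[n]=lim_{z->1} (z-1)*X(z)
(z-1)*X(z)=3z/(z-1/2)
As z->1: 3/(1 - 1/2)=3/(1/2)=6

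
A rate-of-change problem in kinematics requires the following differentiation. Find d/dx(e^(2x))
Chain rule: d/dx[e^u]=e^u · u' where u=2x
u'=2

Answer: 2·e^(2x)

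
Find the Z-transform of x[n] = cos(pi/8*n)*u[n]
Z{cos(w0 * n) * u[n]}=z(z - cos(w0))/(z^2-2z * cos(w0)+1)
With w0=pi/8: X(z)=z(z - cos(pi/8))/(z^2-2z * cos(pi/8)+1)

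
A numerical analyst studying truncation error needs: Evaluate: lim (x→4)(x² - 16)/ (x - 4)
Factor: (x² - 16) = (x-4)(x + 4)
Cancel (x-4): lim(x→4) (x + 4) = 8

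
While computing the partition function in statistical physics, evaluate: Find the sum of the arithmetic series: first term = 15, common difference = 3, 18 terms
Last term: a_n = 15+(18-1)·3 = 66
Sum = n(a_1+a_n)/2 = 18(15+66)/2 = 729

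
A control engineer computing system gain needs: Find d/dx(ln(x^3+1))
Chain rule: d/dx[ln(u)]=u'/u where u=x^3+1
u'=3x^2

Answer: (3x^2)/(x^3+1)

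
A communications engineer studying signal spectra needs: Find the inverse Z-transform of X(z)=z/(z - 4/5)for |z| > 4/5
Standard pair: z/(z-a) <-> a^n * u[n] for causal signals
With a = 4/5: x[n] = (4/5)^n * u[n]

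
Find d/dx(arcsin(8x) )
d/dx[arcsin(u)]=u'/√(1-u²), u=8x, u'=8

Answer: 8/√(1 - 64x²)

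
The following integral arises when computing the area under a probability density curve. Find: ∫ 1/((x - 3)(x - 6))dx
Partial fractions: 1/((x-3)(x-6)) = A/(x-3) + B/(x-6)
A = -1/3, B = 1/3
∫ [-1/3· 1/(x-3) + 1/3· 1/(x-6)] dx
= (1/3)[ln|x-6| - ln|x-3|] + C

Answer: (1/3)·ln|(x-6)/(x-3)| + C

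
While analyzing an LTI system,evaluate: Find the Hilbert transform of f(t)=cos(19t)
The Hilbert transform shifts each frequency component by -pi/2.
H{cos(wt)} = sin(wt)
With w = 19: H{cos(19t)} = sin(19t)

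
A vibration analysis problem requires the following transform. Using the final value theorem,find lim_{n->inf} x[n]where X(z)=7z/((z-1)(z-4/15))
Final value theorem: lim x[n] = lim_{z->1} (z-1)*X(z)
(z-1)*X(z) = 7z/(z-4/15)
As z->1: 7/(1-4/15) = 7/(11/15) = 105/11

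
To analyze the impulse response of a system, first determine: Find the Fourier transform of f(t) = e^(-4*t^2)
The Fourier transform of a Gaussian e^(-a*t^2) is sqrt(pi/a)*e^(-omega^2/(4a)).
With a = 4: F(omega) = sqrt(pi)/2*e^(-omega^2/16)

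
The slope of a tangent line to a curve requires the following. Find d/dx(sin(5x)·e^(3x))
Product rule: (fg)'=f'g+fg'
f=sin(5x), f'=5·cos(5x)
g=e^(3x), g'=3·e^(3x)

Answer: 5·cos(5x)·e^(3x)+3·sin(5x)·e^(3x)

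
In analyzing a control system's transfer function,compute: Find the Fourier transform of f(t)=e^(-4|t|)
Using the standard pair: F{e^(-a|t|)} = 2a/(a^2+omega^2)
With a = 4: F(omega) = 8/(16+omega^2)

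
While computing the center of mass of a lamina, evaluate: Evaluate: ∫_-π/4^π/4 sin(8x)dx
Antiderivative: -cos(8x)/8
Evaluate at bounds: [-cos(8·π/4)/8] - [-cos(8·-π/4)/8]
=(-(1)+(1))/8=0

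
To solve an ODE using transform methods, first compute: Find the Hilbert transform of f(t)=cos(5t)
The Hilbert transform shifts each frequency component by -pi/2.
H{cos(wt)} = sin(wt)
With w = 5: H{cos(5t)} = sin(5t)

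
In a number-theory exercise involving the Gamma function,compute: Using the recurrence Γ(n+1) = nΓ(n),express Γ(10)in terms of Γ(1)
Γ(10)=9Γ(9)=9·8Γ(8)=...=9!·Γ(1)=362880·Γ(1)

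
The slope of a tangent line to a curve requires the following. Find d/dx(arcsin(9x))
d/dx[arcsin(u)]=u'/√(1-u²), u=9x, u'=9

Answer: 9/√(1-81x²)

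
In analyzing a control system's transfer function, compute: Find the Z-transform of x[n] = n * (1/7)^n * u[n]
Using the property Z{n * a^n * u[n]}=az/(z-a)^2
With a=1/7: X(z)=(1/7)z/(z - 1/7)^2, |z| > 1/7

Answer: (1/7)z/(z - 1/7)^2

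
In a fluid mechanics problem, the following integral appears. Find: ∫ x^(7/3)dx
Power rule: ∫ x^(7/3) dx=x^(10/3)/(10/3)+C

Answer: (3/10)·x^(10/3)+C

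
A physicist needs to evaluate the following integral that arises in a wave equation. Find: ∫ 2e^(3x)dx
Since d/dx[e^(3x)] = 3e^(3x), we get 2/3 e^(3x) + C

Answer: (2/3)e^(3x) + C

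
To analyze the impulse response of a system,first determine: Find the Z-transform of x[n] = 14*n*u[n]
Z{n*u[n]}=z/(z-1)^2
By linearity: Z{14*n*u[n]}=14z/(z-1)^2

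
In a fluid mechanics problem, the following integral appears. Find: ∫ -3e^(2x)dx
Since d/dx[e^(2x)] = 2e^(2x), we get -3/2 e^(2x)+C

Answer: (-3/2)e^(2x)+C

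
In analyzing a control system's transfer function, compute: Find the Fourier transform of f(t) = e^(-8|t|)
Using the standard pair: F{e^(-a|t|)}=2a/(a^2+omega^2)
With a=8: F(omega)=16/(64+omega^2)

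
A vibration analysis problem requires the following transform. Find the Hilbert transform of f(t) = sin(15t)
The Hilbert transform shifts each frequency component by -pi/2.
H{sin(wt)} = -cos(wt)
With w = 15: H{sin(15t)} = -cos(15t)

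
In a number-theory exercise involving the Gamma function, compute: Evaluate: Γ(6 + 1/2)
Γ(n + 1/2)=(2n)!√π/(4^n·n!)
=479001600√π/(4096·720)=(10395/64)·√π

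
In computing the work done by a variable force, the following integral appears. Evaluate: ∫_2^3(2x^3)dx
Step 1: Find antiderivative F(x)=(1/2)x^4
Step 2: F(3) - F(2)=81/2 - (8)=65/2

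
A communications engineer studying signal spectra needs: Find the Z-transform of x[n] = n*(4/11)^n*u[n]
Using the property Z{n*a^n*u[n]}=az/(z-a)^2
With a=4/11: X(z)=(4/11)z/(z - 4/11)^2, |z| > 4/11

Answer: (4/11)z/(z - 4/11)^2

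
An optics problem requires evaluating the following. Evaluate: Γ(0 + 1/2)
Γ(1/2) = √π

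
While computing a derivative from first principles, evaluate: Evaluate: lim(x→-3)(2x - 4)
Polynomial is continuous, so substitute x=-3:
2·(-3)-4=-10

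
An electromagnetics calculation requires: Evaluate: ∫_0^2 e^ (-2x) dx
Antiderivative: (1/(-2))e^(-2x)
Evaluate: (1/(-2))(e^-4 - 1)

Answer: (e^-4 - 1)/(-2)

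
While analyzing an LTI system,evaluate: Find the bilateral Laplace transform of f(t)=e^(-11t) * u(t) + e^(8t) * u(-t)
For e^(-11t) * u(t): L=1/(s+11), Re(s) > -11
For e^(8t) * u(-t): L=-1/(s-8), Re(s) < 8
Combined: F(s)=1/(s+11)-1/(s-8), -11 < Re(s) < 8

Answer: 1/(s+11)-1/(s-8), ROC: -11 < Re(s) < 8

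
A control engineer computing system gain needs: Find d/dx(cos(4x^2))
Chain rule: d/dx[cos(u)] = -sin(u)·u' where u = 4x^2
u' = 8x

Answer: -8x·sin(4x^2)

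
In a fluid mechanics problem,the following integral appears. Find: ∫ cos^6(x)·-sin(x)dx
Let u=cos(x), du=-sin(x) dx
∫ u^6 du=u^7/7 + C

Answer: cos^7(x)/7 + C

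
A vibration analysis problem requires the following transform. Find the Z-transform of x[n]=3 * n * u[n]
Z{n*u[n]}=z/(z-1)^2
By linearity: Z{3*n*u[n]}=3z/(z-1)^2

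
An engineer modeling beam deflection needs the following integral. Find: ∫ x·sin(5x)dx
By parts: u = x, dv = sin(5x) dx
du = dx, v = -cos(5x)/5
= -x·cos(5x)/5 + sin(5x)/5² + C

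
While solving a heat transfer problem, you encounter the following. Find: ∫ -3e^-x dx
Since d/dx[e^-x]=- e^-x, we get 3e^-x+C

Answer: 3e^-x+C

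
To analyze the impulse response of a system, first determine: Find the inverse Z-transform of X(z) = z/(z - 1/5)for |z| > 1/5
Standard pair: z/(z-a) <-> a^n * u[n] for causal signals
With a=1/5: x[n]=(1/5)^n * u[n]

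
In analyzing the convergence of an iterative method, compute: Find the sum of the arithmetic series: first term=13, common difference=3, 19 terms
Last term: a_n=13+(19-1)·3=67
Sum=n(a_1+a_n)/2=19(13+67)/2=760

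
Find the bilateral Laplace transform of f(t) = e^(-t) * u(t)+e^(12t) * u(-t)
For e^(-t)*u(t): L = 1/(s + 1), Re(s) > -1
For e^(12t)*u(-t): L = -1/(s-12), Re(s) < 12
Combined: F(s) = 1/(s + 1) - 1/(s-12), -1 < Re(s) < 12

Answer: 1/(s + 1) - 1/(s-12), ROC: -1 < Re(s) < 12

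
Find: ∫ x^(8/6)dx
Power rule: ∫ x^(4/3) dx=x^(7/3)/(7/3) + C

Answer: (3/7)·x^(7/3) + C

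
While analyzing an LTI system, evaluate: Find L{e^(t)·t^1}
First shifting: L{e^(at)f(t)} = F(s-a)
L{t^1} = 1/s^2
Shift s → s-1: 1/(s-1)^2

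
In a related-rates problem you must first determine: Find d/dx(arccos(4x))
d/dx[arccos(u)]=-u'/√(1-u²), u=4x, u'=4

Answer: -4/√(1-16x²)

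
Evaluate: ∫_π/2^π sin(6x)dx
Antiderivative: -cos(6x)/6
Evaluate at bounds: [-cos(6·π)/6] - [-cos(6·π/2)/6]
=(-(1) + (-1))/6=-1/3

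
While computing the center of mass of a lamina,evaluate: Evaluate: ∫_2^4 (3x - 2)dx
Step 1: Find antiderivative F(x) = (3/2)x^2-2x
Step 2: F(4) - F(2) = 16 - (2) = 14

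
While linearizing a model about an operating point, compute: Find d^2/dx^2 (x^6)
Apply power rule 2 times:
d^1: 6x^5
d^2: 30x^4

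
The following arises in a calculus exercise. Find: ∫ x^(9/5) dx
Power rule: ∫ x^(9/5) dx = x^(14/5)/(14/5) + C

Answer: (5/14)·x^(14/5) + C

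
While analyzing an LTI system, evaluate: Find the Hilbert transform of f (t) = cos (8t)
The Hilbert transform shifts each frequency component by -pi/2.
H{cos(wt)} = sin(wt)
With w = 8: H{cos(8t)} = sin(8t)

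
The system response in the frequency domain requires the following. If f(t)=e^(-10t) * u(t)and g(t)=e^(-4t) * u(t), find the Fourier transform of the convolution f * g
By the convolution theorem: F{f * g}=F(omega) * G(omega)
F(omega)=1/(10+j * omega), G(omega)=1/(4+j * omega)
F{f * g}=1/((10+j * omega)(4+j * omega))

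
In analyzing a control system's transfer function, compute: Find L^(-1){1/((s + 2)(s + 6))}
Partial fractions: 1/((s+2)(s+6)) = A/(s+2)+B/(s+6)
Cover-up: A = 1/(s+6)|_{s = -2} = 1/4; B = 1/(s+2)|_{s = -6} = -1/4
L^(-1) = (1/4)e^(-2t) - (1/4)e^(-6t)

Answer: (1/4)(e^(-2t) - e^(-6t))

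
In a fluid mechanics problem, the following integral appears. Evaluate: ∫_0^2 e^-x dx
Antiderivative: -e^-x
Evaluate: -(e^-2-1)

Answer: (e^-2-1)/(-1)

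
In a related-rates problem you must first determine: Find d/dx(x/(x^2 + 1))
Quotient rule: (f/g)'=(f'g - fg')/g²
f=x, f'=1
g=x^2 + 1, g'=2x

Answer: (1·(x^2 + 1) - 2x^2)/(x^2 + 1)²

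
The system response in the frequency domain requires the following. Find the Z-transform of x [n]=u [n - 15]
Using the time-shift property: Z{u[n-15]} = z^(-15)*z/(z-1)
= z^(-14)/(z-1)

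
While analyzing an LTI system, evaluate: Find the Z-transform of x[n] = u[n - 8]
Using the time-shift property: Z{u[n-8]} = z^(-8)*z/(z-1)
= z^(-7)/(z-1)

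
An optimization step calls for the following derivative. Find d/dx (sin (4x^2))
Chain rule: d/dx[sin(u)]=cos(u)·u' where u=4x^2
u'=8x

Answer: 8x·cos(4x^2)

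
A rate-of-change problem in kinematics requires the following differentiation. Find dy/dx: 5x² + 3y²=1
Differentiate: 10x+6y·(dy/dx) = 0
dy/dx = -10x/(6y) = -(5/3)·(x/y)

Answer: dy/dx = -(5/3)·(x/y)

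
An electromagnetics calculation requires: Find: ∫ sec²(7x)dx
Since d/dx[tan(7x)]=7sec²(7x), integral=tan(7x)/7+C

Answer: (1/7)tan(7x)+C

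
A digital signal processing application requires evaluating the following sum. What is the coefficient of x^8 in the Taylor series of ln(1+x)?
ln(1+x)=Σ (-1)^(n+1) x^n/n
Coefficient of x^8=(-1)^9/8=-1/8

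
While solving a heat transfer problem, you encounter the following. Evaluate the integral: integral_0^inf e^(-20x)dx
integral_0^inf e^(-20x) dx = [-1/20 * e^(-20x)]_0^inf
= 0 - (-1/20) = 1/20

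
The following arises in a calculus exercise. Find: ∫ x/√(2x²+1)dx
Let u = 2x² + 1, du = 4x dx
∫ (1/4)·u^(-1/2) du = √u/2 + C

Answer: √(2x² + 1)/2 + C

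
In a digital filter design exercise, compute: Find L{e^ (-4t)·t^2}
First shifting: L{e^(at)f(t)}=F(s-a)
L{t^2}=2/s^3
Shift s → s+4: 2/(s+4)^3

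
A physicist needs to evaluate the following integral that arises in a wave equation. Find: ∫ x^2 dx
Using power rule: ∫ x^2 dx = 1/3 x^3 + C = (1/3)x^3 + C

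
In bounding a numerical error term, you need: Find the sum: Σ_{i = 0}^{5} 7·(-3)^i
Geometric series: S = a(1 - r^n)/(1 - r)
a = 7, r = -3, n = 6
S = 7(1-729)/4 = -1274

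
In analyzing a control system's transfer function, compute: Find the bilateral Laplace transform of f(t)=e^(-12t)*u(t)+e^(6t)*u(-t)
For e^(-12t) * u(t): L=1/(s + 12), Re(s) > -12
For e^(6t) * u(-t): L=-1/(s-6), Re(s) < 6
Combined: F(s)=1/(s + 12) - 1/(s-6), -12 < Re(s) < 6

Answer: 1/(s + 12) - 1/(s-6), ROC: -12 < Re(s) < 6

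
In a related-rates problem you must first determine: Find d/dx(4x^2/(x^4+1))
Quotient rule: (f/g)' = (f'g - fg')/g²
f = 4x^2, f' = 8x
g = x^4+1, g' = 4x^3

Answer: (8x·(x^4+1)-16x^5)/(x^4+1)²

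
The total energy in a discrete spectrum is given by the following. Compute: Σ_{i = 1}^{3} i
Using formula: Σ i^1=n(n + 1)/2=3·4/2=6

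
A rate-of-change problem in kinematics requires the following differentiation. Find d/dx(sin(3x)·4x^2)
Product rule: (fg)'=f'g+fg'
f=sin(3x), f'=3·cos(3x)
g=4x^2, g'=8x

Answer: 12·cos(3x)·x^2+8·sin(3x)·x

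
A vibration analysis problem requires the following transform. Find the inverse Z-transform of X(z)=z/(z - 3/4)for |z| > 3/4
Standard pair: z/(z-a) <-> a^n*u[n] for causal signals
With a=3/4: x[n]=(3/4)^n*u[n]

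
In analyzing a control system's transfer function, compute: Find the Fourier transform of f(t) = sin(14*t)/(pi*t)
sin(W*t)/(pi*t)=(W/pi)*sinc(W*t/pi) is the impulse response of the ideal low-pass filter with cutoff W (here W=14).
Its Fourier transform is a rectangular function:
F(omega)=1 for |omega| < 14, 0 otherwise

Answer: rect(omega/28) [i.e., 1 for |omega| < 14, 0 otherwise]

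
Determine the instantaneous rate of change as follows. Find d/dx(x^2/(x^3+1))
Quotient rule: (f/g)'=(f'g - fg')/g²
f=x^2, f'=2x
g=x^3+1, g'=3x^2

Answer: (2x·(x^3+1)-3x^4)/(x^3+1)²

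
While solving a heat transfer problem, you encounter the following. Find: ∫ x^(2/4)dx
Power rule: ∫ x^(1/2) dx=x^(3/2)/(3/2) + C

Answer: (2/3)·x^(3/2) + C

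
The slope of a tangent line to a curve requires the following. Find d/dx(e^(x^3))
Chain rule: d/dx[e^u] = e^u · u' where u = x^3
u' = 3x^2

Answer: 3x^2·e^(x^3)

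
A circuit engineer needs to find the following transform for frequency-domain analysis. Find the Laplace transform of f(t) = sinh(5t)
L{sinh(at)}=a/(s²-a²)
L{sinh(5t)}=5/(s²-25)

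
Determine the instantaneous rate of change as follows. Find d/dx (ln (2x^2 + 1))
Chain rule: d/dx[ln(u)]=u'/u where u=2x^2 + 1
u'=4x

Answer: (4x)/(2x^2 + 1)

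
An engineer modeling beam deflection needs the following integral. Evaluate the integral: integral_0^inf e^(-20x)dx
integral_0^inf e^(-20x) dx = [-1/20 * e^(-20x)]_0^inf
= 0 - (-1/20) = 1/20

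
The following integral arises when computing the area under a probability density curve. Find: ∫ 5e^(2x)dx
Since d/dx[e^(2x)] = 2e^(2x), we get 5/2 e^(2x) + C

Answer: (5/2)e^(2x) + C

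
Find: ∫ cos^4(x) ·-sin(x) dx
Let u = cos(x), du = -sin(x) dx
∫ u^4 du = u^5/5+C

Answer: cos^5(x)/5+C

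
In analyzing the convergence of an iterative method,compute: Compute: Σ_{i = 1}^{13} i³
Using formula: Σ i^3 = [n(n+1)/2]² = [13·14/2]² = 8281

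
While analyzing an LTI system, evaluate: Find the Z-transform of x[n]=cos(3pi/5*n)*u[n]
Z{cos(w0 * n) * u[n]}=z(z - cos(w0))/(z^2-2z * cos(w0)+1)
With w0=3pi/5: X(z)=z(z - cos(3pi/5))/(z^2-2z * cos(3pi/5)+1)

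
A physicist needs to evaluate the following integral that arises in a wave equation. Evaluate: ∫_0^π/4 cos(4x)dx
Antiderivative: sin(4x)/4
Evaluate at bounds: [sin(4·π/4)/4] - [sin(4·0)/4]
=((0) - (0))/4=0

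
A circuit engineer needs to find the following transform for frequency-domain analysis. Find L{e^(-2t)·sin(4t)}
First shifting: L{e^(at)f(t)}=F(s-a)
L{sin(4t)}=4/(s²+16)
Shift: 4/((s+2)²+16)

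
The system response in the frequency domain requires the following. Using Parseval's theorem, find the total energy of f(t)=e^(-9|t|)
Parseval's theorem: E=integral |f(t)|^2 dt=(1/2pi) integral |F(omega)|^2 domega
E=integral_{-inf}^{inf} e^(-18|t|) dt=2*integral_0^inf e^(-18t) dt=2/(2*9)=1/9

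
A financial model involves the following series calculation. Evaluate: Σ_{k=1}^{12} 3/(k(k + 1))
Partial fractions: 3/(k(k + 1)) = 3/k - 3/(k + 1)
Telescoping sum: 3(1 - 1/13) = 3·12/13

Answer: 36/13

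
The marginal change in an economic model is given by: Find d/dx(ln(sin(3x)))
Chain rule: d/dx[ln(u)]=u'/u where u=sin(3x)
u'=3cos(3x)

Answer: (3cos(3x))/(sin(3x))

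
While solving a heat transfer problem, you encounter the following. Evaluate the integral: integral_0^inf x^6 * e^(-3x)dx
This is a Gamma integral. Substitute u = 3x (du = 3 dx):
integral_0^inf x^6 * e^(-3x) dx = (1/3^7) integral_0^inf u^6 * e^(-u) du
= Gamma(7)/3^7 = 6!/3^7 = 720/2187

Answer: 80/243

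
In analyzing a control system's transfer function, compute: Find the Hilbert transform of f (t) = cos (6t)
The Hilbert transform shifts each frequency component by -pi/2.
H{cos(wt)} = sin(wt)
With w = 6: H{cos(6t)} = sin(6t)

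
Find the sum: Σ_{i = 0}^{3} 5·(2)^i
Geometric series: S=a(1 - r^n)/(1 - r)
a=5, r=2, n=4
S=5(1-16)/-1=75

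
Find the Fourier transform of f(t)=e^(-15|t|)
Using the standard pair: F{e^(-a|t|)}=2a/(a^2 + omega^2)
With a=15: F(omega)=30/(225 + omega^2)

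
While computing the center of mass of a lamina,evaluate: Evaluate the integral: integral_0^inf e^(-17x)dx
integral_0^inf e^(-17x) dx = [-1/17*e^(-17x)]_0^inf
= 0 - (-1/17) = 1/17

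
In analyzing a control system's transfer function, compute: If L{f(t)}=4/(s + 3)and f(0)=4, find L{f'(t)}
L{f'(t)}=s·F(s) - f(0)=4s/(s+3)-4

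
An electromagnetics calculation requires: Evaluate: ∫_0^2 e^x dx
Antiderivative: e^x
Evaluate: (e^2 - 1)

Answer: e^2 - 1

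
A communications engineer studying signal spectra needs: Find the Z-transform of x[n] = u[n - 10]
Using the time-shift property: Z{u[n-10]} = z^(-10)*z/(z-1)
= z^(-9)/(z-1)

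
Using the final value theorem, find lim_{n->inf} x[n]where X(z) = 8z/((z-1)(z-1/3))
Final value theorem: lim x[n] = lim_{z->1} (z-1)*X(z)
(z-1)*X(z) = 8z/(z-1/3)
As z->1: 8/(1-1/3) = 8/(2/3) = 12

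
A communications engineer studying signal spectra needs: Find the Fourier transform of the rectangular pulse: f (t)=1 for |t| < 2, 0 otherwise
F(omega)=integral from -2 to 2 of e^(-j * omega * t) dt
=2 * sin(2 * omega)/omega=4 * sinc(2 * omega/pi)

Answer: 2 * sin(2 * omega)/omega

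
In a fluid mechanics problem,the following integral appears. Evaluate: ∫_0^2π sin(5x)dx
Antiderivative: -cos(5x)/5
Evaluate at bounds: [-cos(5·2π)/5] - [-cos(5·0)/5]
= (-(1) + (1))/5 = 0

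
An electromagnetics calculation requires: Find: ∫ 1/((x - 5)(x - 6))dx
Partial fractions: 1/((x-5)(x-6)) = A/(x-5) + B/(x-6)
A = -1, B = 1
∫ [-1· 1/(x-5) + 1· 1/(x-6)] dx
= (1)[ln|x-6| - ln|x-5|] + C

Answer: ln|(x-6)/(x-5)| + C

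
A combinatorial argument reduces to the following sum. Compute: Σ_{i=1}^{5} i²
Using formula: Σ i^2=n(n + 1)(2n + 1)/6=5·6·11/6=55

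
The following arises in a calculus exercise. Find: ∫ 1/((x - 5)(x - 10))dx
Partial fractions: 1/((x-5)(x-10)) = A/(x-5)+B/(x-10)
A = -1/5, B = 1/5
∫ [-1/5· 1/(x-5)+1/5· 1/(x-10)] dx
= (1/5)[ln|x-10| - ln|x-5|]+C

Answer: (1/5)·ln|(x-10)/(x-5)|+C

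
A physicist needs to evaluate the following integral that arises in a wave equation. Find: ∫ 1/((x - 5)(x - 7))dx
Partial fractions: 1/((x-5)(x-7)) = A/(x-5) + B/(x-7)
A = -1/2, B = 1/2
∫ [-1/2· 1/(x-5) + 1/2· 1/(x-7)] dx
= (1/2)[ln|x-7| - ln|x-5|] + C

Answer: (1/2)·ln|(x-7)/(x-5)| + C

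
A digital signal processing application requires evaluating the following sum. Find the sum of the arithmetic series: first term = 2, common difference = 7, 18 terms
Last term: a_n = 2+(18-1)·7 = 121
Sum = n(a_1+a_n)/2 = 18(2+121)/2 = 1107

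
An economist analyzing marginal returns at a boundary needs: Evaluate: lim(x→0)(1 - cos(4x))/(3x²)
Using 1-cos(u) ≈ u²/2 for small u:
(1-cos(4x)) ≈ (4x)²/2 = 16x²/2
So limit = 16/(2·3) = 8/3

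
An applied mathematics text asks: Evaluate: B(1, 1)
B(x,y)=Γ(x)Γ(y)/Γ(x + y)=(x-1)!(y-1)!/(x + y-1)!
B(1,1)=0!·0!/1!=1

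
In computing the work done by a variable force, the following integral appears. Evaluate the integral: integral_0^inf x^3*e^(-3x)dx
This is a Gamma integral. Substitute u = 3x (du = 3 dx):
integral_0^inf x^3*e^(-3x) dx = (1/3^4) integral_0^inf u^3*e^(-u) du
= Gamma(4)/3^4 = 3!/3^4 = 6/81

Answer: 2/27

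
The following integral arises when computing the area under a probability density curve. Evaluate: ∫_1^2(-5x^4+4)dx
Step 1: Find antiderivative F(x)=-x^5 + 4x
Step 2: F(2) - F(1)=-24 - (3)=-27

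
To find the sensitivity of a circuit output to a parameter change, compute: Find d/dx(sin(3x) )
Chain rule: d/dx[sin(u)]=cos(u)·u' where u=3x
u'=3

Answer: 3·cos(3x)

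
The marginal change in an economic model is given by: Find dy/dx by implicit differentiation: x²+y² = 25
Differentiate both sides: 2x + 2y·(dy/dx)=0
Solve: dy/dx=-2x/(2y)=-x/y

Answer: dy/dx=-x/y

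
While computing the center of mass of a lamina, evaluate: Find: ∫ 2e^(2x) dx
Since d/dx[e^(2x)] = 2e^(2x), we get 1 e^(2x) + C

Answer: e^(2x) + C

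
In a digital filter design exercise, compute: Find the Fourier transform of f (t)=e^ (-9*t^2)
The Fourier transform of a Gaussian e^(-a*t^2) is sqrt(pi/a)*e^(-omega^2/(4a)).
With a=9: F(omega)=sqrt(pi)/3*e^(-omega^2/36)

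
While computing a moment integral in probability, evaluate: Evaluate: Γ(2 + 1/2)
Γ(n+1/2)=(2n)!√π/(4^n·n!)
=24√π/(16·2)=(3/4)·√π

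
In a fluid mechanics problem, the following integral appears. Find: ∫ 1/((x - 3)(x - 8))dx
Partial fractions: 1/((x-3)(x-8)) = A/(x-3)+B/(x-8)
A = -1/5, B = 1/5
∫ [-1/5· 1/(x-3)+1/5· 1/(x-8)] dx
= (1/5)[ln|x-8| - ln|x-3|]+C

Answer: (1/5)·ln|(x-8)/(x-3)|+C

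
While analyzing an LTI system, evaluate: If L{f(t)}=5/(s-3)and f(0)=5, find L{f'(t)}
L{f'(t)} = s·F(s) - f(0) = 5s/(s-3) - 5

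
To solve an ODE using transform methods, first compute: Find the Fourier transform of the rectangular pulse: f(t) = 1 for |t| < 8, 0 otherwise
F(omega)=integral from -8 to 8 of e^(-j * omega * t) dt
=2 * sin(8 * omega)/omega=16 * sinc(8 * omega/pi)

Answer: 2 * sin(8 * omega)/omega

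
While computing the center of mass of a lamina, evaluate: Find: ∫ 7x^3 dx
Using power rule: ∫ 7x^3 dx=7/4 x^4 + C=(7/4)x^4 + C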